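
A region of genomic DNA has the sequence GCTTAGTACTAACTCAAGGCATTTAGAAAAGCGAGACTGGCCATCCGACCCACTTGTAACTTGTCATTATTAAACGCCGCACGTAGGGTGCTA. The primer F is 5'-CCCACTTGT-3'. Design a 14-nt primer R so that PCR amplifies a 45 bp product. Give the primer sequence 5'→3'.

The forward primer binds at positions 49–57, so a 45 bp product ends at position 49 + 45 − 1 = 93.
The reverse primer anneals to the top strand over positions 80–93, i.e. to CACGTAGGGTGCTA.
Its sequence written 5'→3' is the reverse complement: TAGCACCCTACGTG.

5'-TAGCACCCTACGTG-3'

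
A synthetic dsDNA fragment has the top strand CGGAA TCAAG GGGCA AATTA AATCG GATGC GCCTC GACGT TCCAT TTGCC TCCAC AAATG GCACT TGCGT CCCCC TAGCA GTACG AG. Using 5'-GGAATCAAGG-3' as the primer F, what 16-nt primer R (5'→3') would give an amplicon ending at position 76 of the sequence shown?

The forward primer binds at positions 2–11; the product's 3' end on the top strand is position 76.
The reverse primer anneals to the top strand over positions 61–76, i.e. to GCACTTGCGTCCCCCT.
Its sequence written 5'→3' is the reverse complement: AGGGGGACGCAAGTGC.

5'-AGGGGGACGCAAGTGC-3'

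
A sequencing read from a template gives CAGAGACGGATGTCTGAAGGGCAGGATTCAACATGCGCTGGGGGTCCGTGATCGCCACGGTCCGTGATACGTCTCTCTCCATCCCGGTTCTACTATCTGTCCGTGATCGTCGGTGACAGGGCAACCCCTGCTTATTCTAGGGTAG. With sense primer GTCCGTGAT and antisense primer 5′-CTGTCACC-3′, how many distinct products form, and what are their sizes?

Three products: 76 bp, 60 bp, 21 bp

The forward primer GTCCGTGAT matches the top strand at positions 44–52, 60–68, 99–107.
The reverse primer's reverse complement is GGTGACAG, matching at positions 112–119.
Each forward site pairs with the reverse site to give a product ending at position 119: sizes 76, 60, 21 bp.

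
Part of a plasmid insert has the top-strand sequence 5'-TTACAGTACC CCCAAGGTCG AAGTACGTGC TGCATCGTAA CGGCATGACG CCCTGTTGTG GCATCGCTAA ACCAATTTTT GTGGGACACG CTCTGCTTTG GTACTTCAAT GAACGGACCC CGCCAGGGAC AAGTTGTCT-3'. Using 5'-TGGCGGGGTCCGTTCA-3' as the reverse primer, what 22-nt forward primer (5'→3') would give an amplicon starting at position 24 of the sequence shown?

The reverse primer's reverse complement TGAACGGACCCCGCCA matches the template at positions 110–125; the product starts at position 24.
The forward primer is identical to the top strand over positions 24–45: TACGTGCTGCATCGTAACGGCA.

5'-TACGTGCTGCATCGTAACGGCA-3'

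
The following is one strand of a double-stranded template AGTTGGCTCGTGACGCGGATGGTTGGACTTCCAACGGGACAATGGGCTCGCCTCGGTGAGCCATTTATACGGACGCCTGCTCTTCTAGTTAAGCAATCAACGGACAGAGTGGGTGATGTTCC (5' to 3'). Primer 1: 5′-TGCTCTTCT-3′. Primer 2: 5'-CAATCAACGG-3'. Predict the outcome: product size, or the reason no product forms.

No product — both primers anneal to the same strand and extend in the same direction.

Primer 1 (TGCTCTTCT) matches the top strand at positions 78–86 (3' end points downstream).
Primer 2 (CAATCAACGG) also matches the top strand directly, at positions 94–103 — its reverse complement CCGTTGATTG is not present.
Both primers anneal to the bottom strand with 3' ends pointing the same way, so neither can prime synthesis back toward the other.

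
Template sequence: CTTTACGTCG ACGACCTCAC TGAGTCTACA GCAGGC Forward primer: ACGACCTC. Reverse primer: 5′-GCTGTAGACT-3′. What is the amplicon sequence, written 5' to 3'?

The forward primer matches the template at positions 11–18.
Taking the reverse complement of GCTGTAGACT gives AGTCTACAGC, found at positions 23–32 on the template; the primer anneals here to the top strand with its 3' end pointing upstream.
The product is the template from position 11 through 32 (22 bp).

5'-ACGACCTCACTGAGTCTACAGC-3'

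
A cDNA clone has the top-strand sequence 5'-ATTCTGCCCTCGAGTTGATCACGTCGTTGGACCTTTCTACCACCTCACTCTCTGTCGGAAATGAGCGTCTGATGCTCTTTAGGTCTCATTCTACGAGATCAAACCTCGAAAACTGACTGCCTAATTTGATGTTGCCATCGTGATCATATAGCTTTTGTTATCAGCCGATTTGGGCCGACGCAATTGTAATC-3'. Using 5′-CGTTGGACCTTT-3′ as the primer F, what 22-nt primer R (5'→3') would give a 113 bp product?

5'-TGGCAACATCAAATTAGGCAGT-3'

The forward primer binds at positions 25–36, so a 113 bp product ends at position 25 + 113 − 1 = 137.
The reverse primer anneals to the top strand over positions 116–137, i.e. to ACTGCCTAATTTGATGTTGCCA.
Its sequence written 5'→3' is the reverse complement: TGGCAACATCAAATTAGGCAGT.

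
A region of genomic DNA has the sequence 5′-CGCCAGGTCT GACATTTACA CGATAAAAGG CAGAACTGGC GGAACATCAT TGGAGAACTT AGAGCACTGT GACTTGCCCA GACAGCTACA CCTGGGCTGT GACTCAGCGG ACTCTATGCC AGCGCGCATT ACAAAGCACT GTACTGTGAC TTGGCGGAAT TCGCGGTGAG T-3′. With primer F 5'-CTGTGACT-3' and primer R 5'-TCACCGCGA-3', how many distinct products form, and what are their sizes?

Three products: 103 bp, 73 bp, 26 bp

The forward primer CTGTGACT matches the top strand at positions 67–74, 97–104, 144–151.
The reverse primer's reverse complement is TCGCGGTGA, matching at positions 161–169.
Each forward site pairs with the reverse site to give a product ending at position 169: sizes 103, 73, 26 bp.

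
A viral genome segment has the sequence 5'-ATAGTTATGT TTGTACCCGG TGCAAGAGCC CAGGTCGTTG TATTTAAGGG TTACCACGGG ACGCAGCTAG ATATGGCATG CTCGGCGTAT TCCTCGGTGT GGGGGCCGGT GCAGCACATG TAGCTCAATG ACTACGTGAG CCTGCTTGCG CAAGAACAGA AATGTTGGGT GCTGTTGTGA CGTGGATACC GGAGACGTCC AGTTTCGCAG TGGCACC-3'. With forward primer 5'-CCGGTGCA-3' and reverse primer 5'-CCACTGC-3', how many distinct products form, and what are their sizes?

Two products: 197 bp, 108 bp

The forward primer CCGGTGCA matches the top strand at positions 17–24, 106–113.
The reverse primer's reverse complement is GCAGTGG, matching at positions 207–213.
Each forward site pairs with the reverse site to give a product ending at position 213: sizes 197, 108 bp.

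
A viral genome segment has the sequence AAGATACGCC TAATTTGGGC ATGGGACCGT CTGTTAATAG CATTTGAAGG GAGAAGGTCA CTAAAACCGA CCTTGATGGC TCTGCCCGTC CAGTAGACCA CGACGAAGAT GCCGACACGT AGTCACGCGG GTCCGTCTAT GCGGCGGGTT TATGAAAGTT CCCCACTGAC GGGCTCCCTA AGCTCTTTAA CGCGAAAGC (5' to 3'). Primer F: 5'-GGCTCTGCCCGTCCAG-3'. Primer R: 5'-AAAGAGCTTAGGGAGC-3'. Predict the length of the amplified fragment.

111 bp

Forward primer GGCTCTGCCCGTCCAG is found on the top strand at positions 78–93.
Reverse complement of the reverse primer: GCTCCCTAAGCTCTTT. This occurs on the top strand at positions 173–188.
Amplicon spans positions 78–188: 111 bp.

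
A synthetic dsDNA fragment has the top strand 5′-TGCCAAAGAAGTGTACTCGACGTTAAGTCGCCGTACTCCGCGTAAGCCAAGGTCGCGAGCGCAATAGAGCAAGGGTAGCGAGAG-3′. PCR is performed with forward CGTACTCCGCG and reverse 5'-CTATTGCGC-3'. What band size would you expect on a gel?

36 bp

Scanning the template, CGTACTCCGCG occurs at positions 32–42; this primer anneals to the bottom strand there with its 3' end pointing downstream.
Reverse complement of the reverse primer: GCGCAATAG. This occurs on the top strand at positions 59–67.
The product runs from position 32 to position 67, so its length is 67 − 32 + 1 = 36 bp.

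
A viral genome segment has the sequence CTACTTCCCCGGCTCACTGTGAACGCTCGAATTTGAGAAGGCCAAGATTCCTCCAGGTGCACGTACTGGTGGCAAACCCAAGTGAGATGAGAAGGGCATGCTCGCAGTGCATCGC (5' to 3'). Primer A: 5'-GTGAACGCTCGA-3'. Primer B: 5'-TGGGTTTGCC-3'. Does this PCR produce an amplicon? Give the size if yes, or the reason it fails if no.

Yes — a 62 bp product.

Primer A (GTGAACGCTCGA) matches the top strand at positions 19–30; it acts as a forward primer.
Primer B's reverse complement is GGCAAACCCA, matching the top strand at positions 71–80; it acts as a reverse primer.
The 3' ends face each other across positions 19–80, giving a 62 bp product.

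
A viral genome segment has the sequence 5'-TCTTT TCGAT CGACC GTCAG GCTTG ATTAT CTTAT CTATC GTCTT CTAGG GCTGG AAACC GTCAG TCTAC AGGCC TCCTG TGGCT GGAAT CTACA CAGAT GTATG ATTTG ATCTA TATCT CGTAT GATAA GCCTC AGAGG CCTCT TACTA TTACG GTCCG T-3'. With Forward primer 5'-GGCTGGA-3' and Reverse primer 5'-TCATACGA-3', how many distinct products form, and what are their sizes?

The forward primer GGCTGGA matches the top strand at positions 50–56, 82–88.
The reverse primer's reverse complement is TCGTATGA, matching at positions 120–127.
Each forward site pairs with the reverse site to give a product ending at position 127: sizes 78, 46 bp.

Two products: 78 bp, 46 bp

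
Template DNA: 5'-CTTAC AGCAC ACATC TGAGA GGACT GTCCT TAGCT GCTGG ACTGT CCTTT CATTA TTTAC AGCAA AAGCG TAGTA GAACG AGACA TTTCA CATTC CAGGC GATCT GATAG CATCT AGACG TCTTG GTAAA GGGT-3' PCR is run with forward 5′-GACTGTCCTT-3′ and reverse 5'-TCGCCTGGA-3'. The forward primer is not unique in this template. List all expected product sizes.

The forward primer GACTGTCCTT matches the top strand at positions 22–31, 40–49.
The reverse primer's reverse complement is TCCAGGCGA, matching at positions 94–102.
Each forward site pairs with the reverse site to give a product ending at position 102: sizes 81, 63 bp.

81 bp, 63 bp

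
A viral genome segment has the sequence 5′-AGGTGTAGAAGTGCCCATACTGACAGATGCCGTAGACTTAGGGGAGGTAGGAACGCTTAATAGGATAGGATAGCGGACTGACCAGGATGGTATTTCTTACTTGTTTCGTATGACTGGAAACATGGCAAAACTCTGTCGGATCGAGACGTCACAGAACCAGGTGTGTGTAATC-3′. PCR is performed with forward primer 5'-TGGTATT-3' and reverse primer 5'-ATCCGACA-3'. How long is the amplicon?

Scanning the template, TGGTATT occurs at positions 88–94; this primer anneals to the bottom strand there with its 3' end pointing downstream.
The reverse primer's reverse complement is TGTCGGAT, which matches the template at positions 134–141.
Amplicon spans positions 88–141: 54 bp.

54 bp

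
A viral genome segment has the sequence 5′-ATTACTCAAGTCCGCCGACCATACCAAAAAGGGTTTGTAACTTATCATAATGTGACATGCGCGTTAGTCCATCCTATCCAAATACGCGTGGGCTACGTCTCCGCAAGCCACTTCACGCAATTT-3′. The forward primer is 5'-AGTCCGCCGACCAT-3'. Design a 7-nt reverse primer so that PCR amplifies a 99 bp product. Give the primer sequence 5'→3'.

The forward primer binds at positions 9–22, so a 99 bp product ends at position 9 + 99 − 1 = 107.
The reverse primer anneals to the top strand over positions 101–107, i.e. to CCGCAAG.
Its sequence written 5'→3' is the reverse complement: CTTGCGG.

5'-CTTGCGG-3'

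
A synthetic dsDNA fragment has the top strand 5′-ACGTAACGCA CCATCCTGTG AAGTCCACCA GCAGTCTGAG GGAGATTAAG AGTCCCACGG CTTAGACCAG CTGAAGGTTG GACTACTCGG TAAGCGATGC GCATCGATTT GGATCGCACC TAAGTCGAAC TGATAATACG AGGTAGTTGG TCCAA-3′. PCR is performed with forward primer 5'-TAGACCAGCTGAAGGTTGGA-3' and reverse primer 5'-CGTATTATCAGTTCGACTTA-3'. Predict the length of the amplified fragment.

Scanning the template, TAGACCAGCTGAAGGTTGGA occurs at positions 63–82; this primer anneals to the bottom strand there with its 3' end pointing downstream.
Reverse complement of the reverse primer: TAAGTCGAACTGATAATACG. This occurs on the top strand at positions 121–140.
Amplicon spans positions 63–140: 78 bp.

78 bp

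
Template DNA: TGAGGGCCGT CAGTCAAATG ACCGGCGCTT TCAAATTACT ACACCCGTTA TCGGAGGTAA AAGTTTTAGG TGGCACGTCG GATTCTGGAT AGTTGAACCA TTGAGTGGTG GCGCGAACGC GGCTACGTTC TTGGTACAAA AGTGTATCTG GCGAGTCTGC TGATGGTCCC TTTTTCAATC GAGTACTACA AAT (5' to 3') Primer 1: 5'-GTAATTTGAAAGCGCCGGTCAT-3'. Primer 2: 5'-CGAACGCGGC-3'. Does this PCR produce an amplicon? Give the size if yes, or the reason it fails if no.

No product — the primers' 3' ends point away from each other.

Primer 1 (GTAATTTGAAAGCGCCGGTCAT) has reverse complement ATGACCGGCGCTTTCAAATTAC, which matches the top strand at positions 18–39; primer 1 anneals to the top strand there with its 3' end pointing upstream toward position 18.
Primer 2 (CGAACGCGGC) matches the top strand directly at positions 114–123; it anneals to the bottom strand with its 3' end pointing downstream toward position 123.
The 3' ends diverge (primer 1 extends toward position 1, primer 2 toward position 193), so the primers never converge on a shared product.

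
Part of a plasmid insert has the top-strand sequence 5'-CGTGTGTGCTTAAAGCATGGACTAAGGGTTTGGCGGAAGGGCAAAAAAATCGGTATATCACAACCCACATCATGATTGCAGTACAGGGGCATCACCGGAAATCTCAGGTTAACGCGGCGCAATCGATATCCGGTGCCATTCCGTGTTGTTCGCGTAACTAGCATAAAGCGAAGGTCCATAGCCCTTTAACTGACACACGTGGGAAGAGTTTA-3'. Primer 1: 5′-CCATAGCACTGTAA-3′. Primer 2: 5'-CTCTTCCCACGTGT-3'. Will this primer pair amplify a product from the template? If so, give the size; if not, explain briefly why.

Primer 1 (CCATAGCACTGTAA) does not match the top strand, and its reverse complement TTACAGTGCTATGG does not match either.
With no annealing site for primer 1, no amplification occurs.

No product — primer 1 has no binding site in the template.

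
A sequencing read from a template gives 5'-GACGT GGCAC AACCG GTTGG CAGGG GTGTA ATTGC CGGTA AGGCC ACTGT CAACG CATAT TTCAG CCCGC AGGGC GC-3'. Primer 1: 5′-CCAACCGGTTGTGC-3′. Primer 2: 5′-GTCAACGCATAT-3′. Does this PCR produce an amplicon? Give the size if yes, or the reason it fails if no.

No product — the primers' 3' ends point away from each other.

Primer 1 (CCAACCGGTTGTGC) has reverse complement GCACAACCGGTTGG, which matches the top strand at positions 7–20; primer 1 anneals to the top strand there with its 3' end pointing upstream toward position 7.
Primer 2 (GTCAACGCATAT) matches the top strand directly at positions 49–60; it anneals to the bottom strand with its 3' end pointing downstream toward position 60.
The 3' ends diverge (primer 1 extends toward position 1, primer 2 toward position 77), so the primers never converge on a shared product.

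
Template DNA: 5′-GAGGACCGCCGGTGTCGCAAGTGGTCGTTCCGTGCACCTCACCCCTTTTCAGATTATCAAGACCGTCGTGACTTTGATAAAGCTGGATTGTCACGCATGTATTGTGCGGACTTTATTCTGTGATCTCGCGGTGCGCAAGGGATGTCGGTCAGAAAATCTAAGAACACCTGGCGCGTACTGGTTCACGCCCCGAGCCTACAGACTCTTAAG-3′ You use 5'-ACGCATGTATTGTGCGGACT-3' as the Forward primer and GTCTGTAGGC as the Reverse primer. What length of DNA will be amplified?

Scanning the template, ACGCATGTATTGTGCGGACT occurs at positions 93–112; this primer anneals to the bottom strand there with its 3' end pointing downstream.
Taking the reverse complement of GTCTGTAGGC gives GCCTACAGAC, found at positions 194–203 on the template; the primer anneals here to the top strand with its 3' end pointing upstream.
The product runs from position 93 to position 203, so its length is 203 − 93 + 1 = 111 bp.

111 bp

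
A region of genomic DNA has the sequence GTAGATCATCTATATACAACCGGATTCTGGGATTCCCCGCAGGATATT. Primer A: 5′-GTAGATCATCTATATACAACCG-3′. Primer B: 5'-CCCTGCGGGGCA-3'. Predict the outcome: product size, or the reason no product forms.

No product — primer B has no binding site in the template.

Primer B (CCCTGCGGGGCA) does not match the top strand, and its reverse complement TGCCCCGCAGGG does not match either.
With no annealing site for primer B, no amplification occurs.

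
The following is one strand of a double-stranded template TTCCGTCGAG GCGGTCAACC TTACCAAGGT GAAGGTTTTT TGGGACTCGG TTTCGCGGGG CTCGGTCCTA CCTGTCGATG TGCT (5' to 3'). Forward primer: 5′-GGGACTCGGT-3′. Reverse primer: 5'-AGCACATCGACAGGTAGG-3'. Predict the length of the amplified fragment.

43 bp

Scanning the template, GGGACTCGGT occurs at positions 42–51; this primer anneals to the bottom strand there with its 3' end pointing downstream.
The reverse primer's reverse complement is CCTACCTGTCGATGTGCT, which matches the template at positions 67–84.
Amplicon spans positions 42–84: 43 bp.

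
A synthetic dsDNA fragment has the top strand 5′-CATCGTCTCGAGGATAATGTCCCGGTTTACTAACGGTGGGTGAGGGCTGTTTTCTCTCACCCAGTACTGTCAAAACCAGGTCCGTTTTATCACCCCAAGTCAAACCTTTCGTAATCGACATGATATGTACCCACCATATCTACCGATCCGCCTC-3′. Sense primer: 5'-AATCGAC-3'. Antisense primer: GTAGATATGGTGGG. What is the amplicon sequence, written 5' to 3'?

5'-AATCGACATGATATGTACCCACCATATCTAC-3'

Scanning the template, AATCGAC occurs at positions 113–119; this primer anneals to the bottom strand there with its 3' end pointing downstream.
The reverse primer's reverse complement is CCCACCATATCTAC, which matches the template at positions 130–143.
The product is the template from position 113 through 143 (31 bp).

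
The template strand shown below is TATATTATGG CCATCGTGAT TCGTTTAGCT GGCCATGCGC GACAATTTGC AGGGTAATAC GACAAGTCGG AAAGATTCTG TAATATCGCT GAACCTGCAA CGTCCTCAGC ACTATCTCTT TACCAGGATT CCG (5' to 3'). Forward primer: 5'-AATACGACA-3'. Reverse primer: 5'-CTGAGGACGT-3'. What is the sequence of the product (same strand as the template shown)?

5'-AATACGACAAGTCGGAAAGATTCTGTAATATCGCTGAACCTGCAACGTCCTCAG-3'

Scanning the template, AATACGACA occurs at positions 56–64; this primer anneals to the bottom strand there with its 3' end pointing downstream.
Taking the reverse complement of CTGAGGACGT gives ACGTCCTCAG, found at positions 100–109 on the template; the primer anneals here to the top strand with its 3' end pointing upstream.
The product is the template from position 56 through 109 (54 bp).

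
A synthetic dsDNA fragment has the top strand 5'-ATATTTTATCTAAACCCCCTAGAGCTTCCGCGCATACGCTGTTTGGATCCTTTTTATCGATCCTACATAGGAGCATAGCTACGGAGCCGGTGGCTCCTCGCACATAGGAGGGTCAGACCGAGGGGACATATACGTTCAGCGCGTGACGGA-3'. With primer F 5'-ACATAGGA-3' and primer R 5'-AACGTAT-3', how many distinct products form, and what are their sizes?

Two products: 72 bp, 35 bp

The forward primer ACATAGGA matches the top strand at positions 65–72, 102–109.
The reverse primer's reverse complement is ATACGTT, matching at positions 130–136.
Each forward site pairs with the reverse site to give a product ending at position 136: sizes 72, 35 bp.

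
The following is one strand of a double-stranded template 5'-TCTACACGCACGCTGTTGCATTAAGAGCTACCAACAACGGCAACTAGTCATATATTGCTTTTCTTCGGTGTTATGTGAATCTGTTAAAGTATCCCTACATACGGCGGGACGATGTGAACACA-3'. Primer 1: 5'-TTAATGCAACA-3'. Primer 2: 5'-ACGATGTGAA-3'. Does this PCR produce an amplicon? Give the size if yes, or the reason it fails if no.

Primer 1 (TTAATGCAACA) has reverse complement TGTTGCATTAA, which matches the top strand at positions 14–24; primer 1 anneals to the top strand there with its 3' end pointing upstream toward position 14.
Primer 2 (ACGATGTGAA) matches the top strand directly at positions 109–118; it anneals to the bottom strand with its 3' end pointing downstream toward position 118.
The 3' ends diverge (primer 1 extends toward position 1, primer 2 toward position 122), so the primers never converge on a shared product.

No product — the primers' 3' ends point away from each other.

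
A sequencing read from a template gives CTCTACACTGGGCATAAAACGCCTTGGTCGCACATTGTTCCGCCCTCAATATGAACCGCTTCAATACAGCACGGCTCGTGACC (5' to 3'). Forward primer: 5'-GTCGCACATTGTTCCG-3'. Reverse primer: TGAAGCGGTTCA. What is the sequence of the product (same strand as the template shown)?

The forward primer matches the template at positions 27–42.
Reverse complement of the reverse primer: TGAACCGCTTCA. This occurs on the top strand at positions 52–63.
The product is the template from position 27 through 63 (37 bp).

5'-GTCGCACATTGTTCCGCCCTCAATATGAACCGCTTCA-3'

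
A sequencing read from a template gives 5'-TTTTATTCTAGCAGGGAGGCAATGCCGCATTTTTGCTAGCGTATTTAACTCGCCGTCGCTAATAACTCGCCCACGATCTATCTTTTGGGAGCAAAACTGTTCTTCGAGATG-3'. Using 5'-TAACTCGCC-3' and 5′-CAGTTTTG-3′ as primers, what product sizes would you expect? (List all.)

The forward primer TAACTCGCC matches the top strand at positions 46–54, 63–71.
The reverse primer's reverse complement is CAAAACTG, matching at positions 92–99.
Each forward site pairs with the reverse site to give a product ending at position 99: sizes 54, 37 bp.

54 bp, 37 bp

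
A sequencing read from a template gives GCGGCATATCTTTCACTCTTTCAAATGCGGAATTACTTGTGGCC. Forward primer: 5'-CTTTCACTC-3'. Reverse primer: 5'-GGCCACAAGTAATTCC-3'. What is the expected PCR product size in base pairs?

The forward primer matches the template at positions 10–18.
Taking the reverse complement of GGCCACAAGTAATTCC gives GGAATTACTTGTGGCC, found at positions 29–44 on the template; the primer anneals here to the top strand with its 3' end pointing upstream.
Amplicon spans positions 10–44: 35 bp.

35 bp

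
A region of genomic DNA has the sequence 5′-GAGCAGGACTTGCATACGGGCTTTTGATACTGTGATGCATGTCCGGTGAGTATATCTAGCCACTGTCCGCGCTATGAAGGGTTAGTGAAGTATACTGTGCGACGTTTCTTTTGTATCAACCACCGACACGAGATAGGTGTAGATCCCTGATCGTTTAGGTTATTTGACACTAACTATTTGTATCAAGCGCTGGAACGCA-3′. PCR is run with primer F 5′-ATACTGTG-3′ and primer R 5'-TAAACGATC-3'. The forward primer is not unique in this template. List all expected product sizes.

131 bp, 66 bp

The forward primer ATACTGTG matches the top strand at positions 27–34, 92–99.
The reverse primer's reverse complement is GATCGTTTA, matching at positions 149–157.
Each forward site pairs with the reverse site to give a product ending at position 157: sizes 131, 66 bp.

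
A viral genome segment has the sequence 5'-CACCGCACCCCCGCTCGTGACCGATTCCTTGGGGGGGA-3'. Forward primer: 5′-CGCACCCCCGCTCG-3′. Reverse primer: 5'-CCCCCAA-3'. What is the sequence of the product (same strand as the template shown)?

The forward primer matches the template at positions 4–17.
The reverse primer's reverse complement is TTGGGGG, which matches the template at positions 29–35.
The product is the template from position 4 through 35 (32 bp).

5'-CGCACCCCCGCTCGTGACCGATTCCTTGGGGG-3'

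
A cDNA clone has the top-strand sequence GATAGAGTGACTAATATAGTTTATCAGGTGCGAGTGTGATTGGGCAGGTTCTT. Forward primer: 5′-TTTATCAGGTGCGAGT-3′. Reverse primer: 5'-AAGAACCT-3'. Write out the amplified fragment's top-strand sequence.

5'-TTTATCAGGTGCGAGTGTGATTGGGCAGGTTCTT-3'

Scanning the template, TTTATCAGGTGCGAGT occurs at positions 20–35; this primer anneals to the bottom strand there with its 3' end pointing downstream.
The reverse primer's reverse complement is AGGTTCTT, which matches the template at positions 46–53.
The product is the template from position 20 through 53 (34 bp).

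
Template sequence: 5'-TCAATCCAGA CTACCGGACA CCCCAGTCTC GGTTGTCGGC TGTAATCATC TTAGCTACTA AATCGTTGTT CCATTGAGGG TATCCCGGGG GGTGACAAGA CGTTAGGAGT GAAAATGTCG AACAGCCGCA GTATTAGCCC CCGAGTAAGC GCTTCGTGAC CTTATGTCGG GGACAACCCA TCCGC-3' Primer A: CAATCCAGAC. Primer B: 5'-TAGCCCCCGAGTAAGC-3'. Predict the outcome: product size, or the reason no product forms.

No product — both primers anneal to the same strand and extend in the same direction.

Primer A (CAATCCAGAC) matches the top strand at positions 2–11 (3' end points downstream).
Primer B (TAGCCCCCGAGTAAGC) also matches the top strand directly, at positions 135–150 — its reverse complement GCTTACTCGGGGGCTA is not present.
Both primers anneal to the bottom strand with 3' ends pointing the same way, so neither can prime synthesis back toward the other.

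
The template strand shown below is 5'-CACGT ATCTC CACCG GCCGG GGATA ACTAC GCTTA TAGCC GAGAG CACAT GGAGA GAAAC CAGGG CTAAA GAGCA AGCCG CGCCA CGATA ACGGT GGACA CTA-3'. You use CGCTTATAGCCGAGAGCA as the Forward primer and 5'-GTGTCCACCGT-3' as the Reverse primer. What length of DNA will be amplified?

Scanning the template, CGCTTATAGCCGAGAGCA occurs at positions 30–47; this primer anneals to the bottom strand there with its 3' end pointing downstream.
Reverse complement of the reverse primer: ACGGTGGACAC. This occurs on the top strand at positions 91–101.
Amplicon spans positions 30–101: 72 bp.

72 bp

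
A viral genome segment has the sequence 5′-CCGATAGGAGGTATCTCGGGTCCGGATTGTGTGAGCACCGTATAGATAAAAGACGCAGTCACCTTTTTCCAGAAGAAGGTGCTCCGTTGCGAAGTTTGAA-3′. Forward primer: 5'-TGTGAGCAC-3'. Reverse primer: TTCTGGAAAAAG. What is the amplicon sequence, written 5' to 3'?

The forward primer matches the template at positions 30–38.
Taking the reverse complement of TTCTGGAAAAAG gives CTTTTTCCAGAA, found at positions 63–74 on the template; the primer anneals here to the top strand with its 3' end pointing upstream.
The product is the template from position 30 through 74 (45 bp).

5'-TGTGAGCACCGTATAGATAAAAGACGCAGTCACCTTTTTCCAGAA-3'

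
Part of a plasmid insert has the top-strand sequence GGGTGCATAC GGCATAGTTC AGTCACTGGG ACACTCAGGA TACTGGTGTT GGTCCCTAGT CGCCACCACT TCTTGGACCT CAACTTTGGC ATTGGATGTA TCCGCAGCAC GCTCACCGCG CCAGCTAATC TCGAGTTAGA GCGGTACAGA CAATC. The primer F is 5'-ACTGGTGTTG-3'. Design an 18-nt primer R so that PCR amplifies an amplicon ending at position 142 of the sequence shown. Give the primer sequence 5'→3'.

5'-GCTCTAACTCGAGATTAG-3'

The forward primer binds at positions 42–51; the product's 3' end on the top strand is position 142.
The reverse primer anneals to the top strand over positions 125–142, i.e. to CTAATCTCGAGTTAGAGC.
Its sequence written 5'→3' is the reverse complement: GCTCTAACTCGAGATTAG.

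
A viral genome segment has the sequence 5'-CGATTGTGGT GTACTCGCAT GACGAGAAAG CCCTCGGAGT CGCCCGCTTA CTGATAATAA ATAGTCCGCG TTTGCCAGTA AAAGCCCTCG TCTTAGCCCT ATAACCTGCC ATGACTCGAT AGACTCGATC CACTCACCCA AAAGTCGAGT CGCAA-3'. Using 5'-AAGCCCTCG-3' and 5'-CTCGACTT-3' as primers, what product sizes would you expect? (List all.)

The forward primer AAGCCCTCG matches the top strand at positions 28–36, 82–90.
The reverse primer's reverse complement is AAGTCGAG, matching at positions 142–149.
Each forward site pairs with the reverse site to give a product ending at position 149: sizes 122, 68 bp.

122 bp, 68 bp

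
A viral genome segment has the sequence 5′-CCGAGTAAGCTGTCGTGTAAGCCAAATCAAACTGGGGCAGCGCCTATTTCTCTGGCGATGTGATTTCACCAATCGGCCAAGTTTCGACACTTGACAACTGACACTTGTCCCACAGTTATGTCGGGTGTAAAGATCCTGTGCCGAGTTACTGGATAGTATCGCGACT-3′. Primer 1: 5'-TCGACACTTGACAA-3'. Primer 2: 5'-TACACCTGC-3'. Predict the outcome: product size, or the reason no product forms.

No product — primer 2 has no binding site in the template.

Primer 2 (TACACCTGC) does not match the top strand, and its reverse complement GCAGGTGTA does not match either.
With no annealing site for primer 2, no amplification occurs.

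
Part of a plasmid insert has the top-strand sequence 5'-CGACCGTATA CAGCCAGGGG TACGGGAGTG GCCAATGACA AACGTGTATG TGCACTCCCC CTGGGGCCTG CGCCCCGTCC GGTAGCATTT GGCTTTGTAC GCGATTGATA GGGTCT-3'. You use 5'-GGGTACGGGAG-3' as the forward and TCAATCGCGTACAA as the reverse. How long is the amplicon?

91 bp

Scanning the template, GGGTACGGGAG occurs at positions 18–28; this primer anneals to the bottom strand there with its 3' end pointing downstream.
Taking the reverse complement of TCAATCGCGTACAA gives TTGTACGCGATTGA, found at positions 95–108 on the template; the primer anneals here to the top strand with its 3' end pointing upstream.
The product runs from position 18 to position 108, so its length is 108 − 18 + 1 = 91 bp.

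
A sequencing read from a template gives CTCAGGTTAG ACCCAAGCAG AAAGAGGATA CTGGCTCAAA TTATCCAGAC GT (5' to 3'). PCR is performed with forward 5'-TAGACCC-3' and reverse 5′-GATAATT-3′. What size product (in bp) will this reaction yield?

Scanning the template, TAGACCC occurs at positions 8–14; this primer anneals to the bottom strand there with its 3' end pointing downstream.
The reverse primer's reverse complement is AATTATC, which matches the template at positions 39–45.
Product length = (reverse-primer end) − (forward-primer start) + 1 = 45 − 8 + 1 = 38 bp.

38 bp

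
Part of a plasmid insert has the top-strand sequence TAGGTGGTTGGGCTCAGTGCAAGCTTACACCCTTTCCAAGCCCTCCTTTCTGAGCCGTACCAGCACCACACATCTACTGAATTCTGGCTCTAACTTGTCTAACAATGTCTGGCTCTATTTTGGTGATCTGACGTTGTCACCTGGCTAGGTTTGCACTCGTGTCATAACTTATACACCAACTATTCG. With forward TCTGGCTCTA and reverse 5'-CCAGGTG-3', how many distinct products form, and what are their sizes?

The forward primer TCTGGCTCTA matches the top strand at positions 83–92, 108–117.
The reverse primer's reverse complement is CACCTGG, matching at positions 138–144.
Each forward site pairs with the reverse site to give a product ending at position 144: sizes 62, 37 bp.

Two products: 62 bp, 37 bp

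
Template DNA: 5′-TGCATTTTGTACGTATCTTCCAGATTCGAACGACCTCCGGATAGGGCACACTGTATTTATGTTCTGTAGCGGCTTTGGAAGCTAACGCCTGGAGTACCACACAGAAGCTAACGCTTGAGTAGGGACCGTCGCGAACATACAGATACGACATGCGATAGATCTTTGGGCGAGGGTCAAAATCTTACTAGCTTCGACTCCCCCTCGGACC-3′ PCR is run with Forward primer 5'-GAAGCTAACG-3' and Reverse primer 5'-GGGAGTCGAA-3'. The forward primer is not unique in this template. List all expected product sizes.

122 bp, 96 bp

The forward primer GAAGCTAACG matches the top strand at positions 78–87, 104–113.
The reverse primer's reverse complement is TTCGACTCCC, matching at positions 190–199.
Each forward site pairs with the reverse site to give a product ending at position 199: sizes 122, 96 bp.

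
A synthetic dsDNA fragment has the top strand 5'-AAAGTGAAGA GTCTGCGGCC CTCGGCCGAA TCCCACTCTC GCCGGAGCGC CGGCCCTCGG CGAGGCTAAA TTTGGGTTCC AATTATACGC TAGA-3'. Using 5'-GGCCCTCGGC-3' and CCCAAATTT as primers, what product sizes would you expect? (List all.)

The forward primer GGCCCTCGGC matches the top strand at positions 17–26, 52–61.
The reverse primer's reverse complement is AAATTTGGG, matching at positions 68–76.
Each forward site pairs with the reverse site to give a product ending at position 76: sizes 60, 25 bp.

60 bp, 25 bp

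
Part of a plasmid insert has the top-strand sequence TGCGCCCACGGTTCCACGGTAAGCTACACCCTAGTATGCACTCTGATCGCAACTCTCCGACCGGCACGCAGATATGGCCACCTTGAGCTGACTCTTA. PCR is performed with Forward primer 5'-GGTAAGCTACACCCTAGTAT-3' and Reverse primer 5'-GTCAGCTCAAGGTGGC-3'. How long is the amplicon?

75 bp

Scanning the template, GGTAAGCTACACCCTAGTAT occurs at positions 18–37; this primer anneals to the bottom strand there with its 3' end pointing downstream.
Reverse complement of the reverse primer: GCCACCTTGAGCTGAC. This occurs on the top strand at positions 77–92.
The product runs from position 18 to position 92, so its length is 92 − 18 + 1 = 75 bp.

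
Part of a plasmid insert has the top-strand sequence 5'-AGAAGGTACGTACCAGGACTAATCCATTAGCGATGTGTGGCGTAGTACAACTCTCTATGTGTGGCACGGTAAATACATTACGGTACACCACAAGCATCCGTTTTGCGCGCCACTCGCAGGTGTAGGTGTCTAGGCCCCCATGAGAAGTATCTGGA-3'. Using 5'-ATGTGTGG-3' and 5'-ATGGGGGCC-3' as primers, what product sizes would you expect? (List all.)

109 bp, 85 bp

The forward primer ATGTGTGG matches the top strand at positions 33–40, 57–64.
The reverse primer's reverse complement is GGCCCCCAT, matching at positions 133–141.
Each forward site pairs with the reverse site to give a product ending at position 141: sizes 109, 85 bp.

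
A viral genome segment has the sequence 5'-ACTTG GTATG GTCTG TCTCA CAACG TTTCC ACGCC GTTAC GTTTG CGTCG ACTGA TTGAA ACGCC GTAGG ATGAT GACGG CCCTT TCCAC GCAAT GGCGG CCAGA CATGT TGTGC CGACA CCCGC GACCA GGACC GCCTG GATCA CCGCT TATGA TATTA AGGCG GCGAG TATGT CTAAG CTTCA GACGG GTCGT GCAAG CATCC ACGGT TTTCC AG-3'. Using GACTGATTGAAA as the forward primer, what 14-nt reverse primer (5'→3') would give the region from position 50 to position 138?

5'-GGCGGTCCTGGTCG-3'

The product's 3' end on the top strand is position 138.
The reverse primer anneals to the top strand over positions 125–138, i.e. to CGACCAGGACCGCC.
Its sequence written 5'→3' is the reverse complement: GGCGGTCCTGGTCG.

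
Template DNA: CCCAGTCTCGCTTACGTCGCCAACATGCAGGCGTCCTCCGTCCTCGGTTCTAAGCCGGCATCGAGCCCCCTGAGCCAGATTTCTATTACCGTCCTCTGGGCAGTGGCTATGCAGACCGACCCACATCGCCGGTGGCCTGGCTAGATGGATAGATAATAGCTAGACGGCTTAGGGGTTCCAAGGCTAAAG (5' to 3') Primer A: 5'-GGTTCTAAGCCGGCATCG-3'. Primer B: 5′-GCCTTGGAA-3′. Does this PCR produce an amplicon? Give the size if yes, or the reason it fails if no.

Yes — a 139 bp product.

Primer A (GGTTCTAAGCCGGCATCG) matches the top strand at positions 46–63; it acts as a forward primer.
Primer B's reverse complement is TTCCAAGGC, matching the top strand at positions 176–184; it acts as a reverse primer.
The 3' ends face each other across positions 46–184, giving a 139 bp product.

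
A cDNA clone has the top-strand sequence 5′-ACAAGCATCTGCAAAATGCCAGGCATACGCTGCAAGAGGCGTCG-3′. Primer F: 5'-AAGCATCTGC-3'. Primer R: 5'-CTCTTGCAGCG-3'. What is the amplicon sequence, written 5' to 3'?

Scanning the template, AAGCATCTGC occurs at positions 3–12; this primer anneals to the bottom strand there with its 3' end pointing downstream.
The reverse primer's reverse complement is CGCTGCAAGAG, which matches the template at positions 28–38.
The product is the template from position 3 through 38 (36 bp).

5'-AAGCATCTGCAAAATGCCAGGCATACGCTGCAAGAG-3'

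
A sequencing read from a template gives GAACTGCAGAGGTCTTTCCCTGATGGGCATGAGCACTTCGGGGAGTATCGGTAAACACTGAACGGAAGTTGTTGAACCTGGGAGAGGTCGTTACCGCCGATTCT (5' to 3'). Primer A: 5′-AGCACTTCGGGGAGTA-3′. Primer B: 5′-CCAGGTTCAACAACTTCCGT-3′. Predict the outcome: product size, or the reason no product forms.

Primer A (AGCACTTCGGGGAGTA) matches the top strand at positions 32–47; it acts as a forward primer.
Primer B's reverse complement is ACGGAAGTTGTTGAACCTGG, matching the top strand at positions 62–81; it acts as a reverse primer.
The 3' ends face each other across positions 32–81, giving a 50 bp product.

Yes — a 50 bp product.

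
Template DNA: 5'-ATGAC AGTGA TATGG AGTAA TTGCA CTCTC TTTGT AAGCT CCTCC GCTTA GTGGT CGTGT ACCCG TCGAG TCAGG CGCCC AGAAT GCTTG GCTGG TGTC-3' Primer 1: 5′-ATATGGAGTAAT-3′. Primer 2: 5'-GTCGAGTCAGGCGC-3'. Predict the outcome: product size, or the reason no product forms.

Primer 1 (ATATGGAGTAAT) matches the top strand at positions 10–21 (3' end points downstream).
Primer 2 (GTCGAGTCAGGCGC) also matches the top strand directly, at positions 65–78 — its reverse complement GCGCCTGACTCGAC is not present.
Both primers anneal to the bottom strand with 3' ends pointing the same way, so neither can prime synthesis back toward the other.

No product — both primers anneal to the same strand and extend in the same direction.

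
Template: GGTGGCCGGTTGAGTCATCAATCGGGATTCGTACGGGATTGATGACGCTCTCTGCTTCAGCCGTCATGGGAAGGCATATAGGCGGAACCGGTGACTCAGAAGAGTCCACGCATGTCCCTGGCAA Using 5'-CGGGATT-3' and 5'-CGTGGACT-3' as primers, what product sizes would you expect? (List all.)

88 bp, 77 bp

The forward primer CGGGATT matches the top strand at positions 23–29, 34–40.
The reverse primer's reverse complement is AGTCCACG, matching at positions 103–110.
Each forward site pairs with the reverse site to give a product ending at position 110: sizes 88, 77 bp.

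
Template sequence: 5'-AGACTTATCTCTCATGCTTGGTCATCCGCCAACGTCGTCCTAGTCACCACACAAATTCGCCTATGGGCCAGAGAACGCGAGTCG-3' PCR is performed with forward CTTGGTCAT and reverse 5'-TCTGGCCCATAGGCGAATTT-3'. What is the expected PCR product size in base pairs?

The forward primer matches the template at positions 17–25.
Reverse complement of the reverse primer: AAATTCGCCTATGGGCCAGA. This occurs on the top strand at positions 53–72.
The product runs from position 17 to position 72, so its length is 72 − 17 + 1 = 56 bp.

56 bp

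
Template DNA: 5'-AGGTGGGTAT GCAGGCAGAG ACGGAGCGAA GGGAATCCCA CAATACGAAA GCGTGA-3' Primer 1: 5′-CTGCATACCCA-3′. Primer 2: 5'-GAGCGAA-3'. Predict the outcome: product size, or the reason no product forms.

No product — the primers' 3' ends point away from each other.

Primer 1 (CTGCATACCCA) has reverse complement TGGGTATGCAG, which matches the top strand at positions 4–14; primer 1 anneals to the top strand there with its 3' end pointing upstream toward position 4.
Primer 2 (GAGCGAA) matches the top strand directly at positions 24–30; it anneals to the bottom strand with its 3' end pointing downstream toward position 30.
The 3' ends diverge (primer 1 extends toward position 1, primer 2 toward position 56), so the primers never converge on a shared product.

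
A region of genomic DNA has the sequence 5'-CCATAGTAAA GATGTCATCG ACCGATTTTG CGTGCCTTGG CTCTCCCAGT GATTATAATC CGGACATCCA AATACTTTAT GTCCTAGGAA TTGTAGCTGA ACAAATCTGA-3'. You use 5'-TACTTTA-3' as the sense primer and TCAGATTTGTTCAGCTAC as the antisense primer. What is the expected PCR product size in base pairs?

38 bp

Scanning the template, TACTTTA occurs at positions 73–79; this primer anneals to the bottom strand there with its 3' end pointing downstream.
Taking the reverse complement of TCAGATTTGTTCAGCTAC gives GTAGCTGAACAAATCTGA, found at positions 93–110 on the template; the primer anneals here to the top strand with its 3' end pointing upstream.
The product runs from position 73 to position 110, so its length is 110 − 73 + 1 = 38 bp.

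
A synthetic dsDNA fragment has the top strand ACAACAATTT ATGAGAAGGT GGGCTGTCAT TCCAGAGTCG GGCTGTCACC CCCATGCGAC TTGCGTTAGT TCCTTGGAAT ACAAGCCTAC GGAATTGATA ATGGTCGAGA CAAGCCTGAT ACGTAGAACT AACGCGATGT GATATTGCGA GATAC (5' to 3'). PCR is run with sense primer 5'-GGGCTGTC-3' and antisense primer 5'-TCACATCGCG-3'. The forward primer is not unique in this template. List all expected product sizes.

122 bp, 103 bp

The forward primer GGGCTGTC matches the top strand at positions 21–28, 40–47.
The reverse primer's reverse complement is CGCGATGTGA, matching at positions 133–142.
Each forward site pairs with the reverse site to give a product ending at position 142: sizes 122, 103 bp.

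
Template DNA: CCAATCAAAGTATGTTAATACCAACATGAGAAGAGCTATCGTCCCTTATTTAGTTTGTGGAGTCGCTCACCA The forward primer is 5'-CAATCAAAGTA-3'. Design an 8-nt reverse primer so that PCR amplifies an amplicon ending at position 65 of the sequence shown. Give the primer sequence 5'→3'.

The forward primer binds at positions 2–12; the product's 3' end on the top strand is position 65.
The reverse primer anneals to the top strand over positions 58–65, i.e. to TGGAGTCG.
Its sequence written 5'→3' is the reverse complement: CGACTCCA.

5'-CGACTCCA-3'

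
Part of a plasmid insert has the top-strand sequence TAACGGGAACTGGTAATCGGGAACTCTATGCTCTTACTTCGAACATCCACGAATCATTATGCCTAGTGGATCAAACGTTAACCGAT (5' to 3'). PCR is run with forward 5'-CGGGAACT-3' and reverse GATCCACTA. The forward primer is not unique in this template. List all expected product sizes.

The forward primer CGGGAACT matches the top strand at positions 4–11, 18–25.
The reverse primer's reverse complement is TAGTGGATC, matching at positions 64–72.
Each forward site pairs with the reverse site to give a product ending at position 72: sizes 69, 55 bp.

69 bp, 55 bp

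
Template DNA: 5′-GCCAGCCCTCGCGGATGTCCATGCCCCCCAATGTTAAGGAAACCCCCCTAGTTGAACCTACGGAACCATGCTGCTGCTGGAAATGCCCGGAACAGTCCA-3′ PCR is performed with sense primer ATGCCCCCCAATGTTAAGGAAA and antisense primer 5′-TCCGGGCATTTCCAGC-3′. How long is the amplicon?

71 bp

The forward primer matches the template at positions 21–42.
Taking the reverse complement of TCCGGGCATTTCCAGC gives GCTGGAAATGCCCGGA, found at positions 76–91 on the template; the primer anneals here to the top strand with its 3' end pointing upstream.
The product runs from position 21 to position 91, so its length is 91 − 21 + 1 = 71 bp.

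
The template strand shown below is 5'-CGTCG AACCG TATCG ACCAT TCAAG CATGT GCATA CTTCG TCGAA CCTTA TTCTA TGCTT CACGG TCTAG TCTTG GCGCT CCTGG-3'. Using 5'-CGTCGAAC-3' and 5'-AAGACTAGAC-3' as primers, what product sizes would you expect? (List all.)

The forward primer CGTCGAAC matches the top strand at positions 1–8, 39–46.
The reverse primer's reverse complement is GTCTAGTCTT, matching at positions 65–74.
Each forward site pairs with the reverse site to give a product ending at position 74: sizes 74, 36 bp.

74 bp, 36 bp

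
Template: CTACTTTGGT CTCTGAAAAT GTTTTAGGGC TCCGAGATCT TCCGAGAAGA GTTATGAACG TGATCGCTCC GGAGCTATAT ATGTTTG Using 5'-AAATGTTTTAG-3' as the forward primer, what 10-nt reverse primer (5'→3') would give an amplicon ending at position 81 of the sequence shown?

5'-TATATAGCTC-3'

The forward primer binds at positions 17–27; the product's 3' end on the top strand is position 81.
The reverse primer anneals to the top strand over positions 72–81, i.e. to GAGCTATATA.
Its sequence written 5'→3' is the reverse complement: TATATAGCTC.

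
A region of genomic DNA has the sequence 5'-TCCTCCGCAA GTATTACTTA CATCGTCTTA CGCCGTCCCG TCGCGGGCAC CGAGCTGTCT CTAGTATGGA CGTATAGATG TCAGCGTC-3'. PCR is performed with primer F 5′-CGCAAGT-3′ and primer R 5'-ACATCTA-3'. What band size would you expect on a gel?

76 bp

Forward primer CGCAAGT is found on the top strand at positions 6–12.
Reverse complement of the reverse primer: TAGATGT. This occurs on the top strand at positions 75–81.
Product length = (reverse-primer end) − (forward-primer start) + 1 = 81 − 6 + 1 = 76 bp.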